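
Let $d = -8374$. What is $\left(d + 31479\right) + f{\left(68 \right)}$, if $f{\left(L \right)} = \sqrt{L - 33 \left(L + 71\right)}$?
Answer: $23105 + i \sqrt{4519} \approx 23105.0 + 67.224 i$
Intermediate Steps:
$f{\left(L \right)} = \sqrt{-2343 - 32 L}$ ($f{\left(L \right)} = \sqrt{L - 33 \left(71 + L\right)} = \sqrt{L - \left(2343 + 33 L\right)} = \sqrt{-2343 - 32 L}$)
$\left(d + 31479\right) + f{\left(68 \right)} = \left(-8374 + 31479\right) + \sqrt{-2343 - 2176} = 23105 + \sqrt{-2343 - 2176} = 23105 + \sqrt{-4519} = 23105 + i \sqrt{4519}$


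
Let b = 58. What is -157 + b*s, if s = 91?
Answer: 5121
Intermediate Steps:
-157 + b*s = -157 + 58*91 = -157 + 5278 = 5121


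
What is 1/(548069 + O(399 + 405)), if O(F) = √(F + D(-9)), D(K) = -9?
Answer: 548069/300379627966 - √795/300379627966 ≈ 1.8245e-6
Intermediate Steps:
O(F) = √(-9 + F) (O(F) = √(F - 9) = √(-9 + F))
1/(548069 + O(399 + 405)) = 1/(548069 + √(-9 + (399 + 405))) = 1/(548069 + √(-9 + 804)) = 1/(548069 + √795)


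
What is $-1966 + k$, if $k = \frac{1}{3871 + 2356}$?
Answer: $- \frac{12242281}{6227} \approx -1966.0$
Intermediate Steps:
$k = \frac{1}{6227} \approx 0.00016059$
$-1966 + k = -1966 + \frac{1}{6227} = - \frac{12242281}{6227}$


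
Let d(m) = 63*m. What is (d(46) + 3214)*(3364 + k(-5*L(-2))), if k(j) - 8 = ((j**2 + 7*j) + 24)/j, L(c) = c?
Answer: 103641184/5 ≈ 2.0728e+7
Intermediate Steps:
k(j) = 8 + (24 + j**2 + 7*j)/j (k(j) = 8 + ((j**2 + 7*j) + 24)/j = 8 + (24 + j**2 + 7*j)/j)
(d(46) + 3214)*(3364 + k(-5*L(-2))) = (63*46 + 3214)*(3364 + (15 - 5*(-2) + 24/((-5*(-2))))) = (2898 + 3214)*(3364 + (15 + 10 + 24/10)) = 6112*(3364 + (15 + 10 + 24*(1/10))) = 6112*(3364 + (15 + 10 + 12/5)) = 6112*(3364 + 137/5) = 6112*(16957/5) = 103641184/5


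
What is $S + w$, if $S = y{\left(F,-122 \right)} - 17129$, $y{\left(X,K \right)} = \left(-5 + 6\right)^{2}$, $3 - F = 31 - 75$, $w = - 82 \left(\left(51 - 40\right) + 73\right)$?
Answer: $-24016$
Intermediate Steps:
$w = -6888$ ($w = - 82 \left(11 + 73\right) = \left(-82\right) 84 = -6888$)
$F = 47$ ($F = 3 - \left(31 - 75\right) = 3 - -44 = 3 + 44 = 47$)
$y{\left(X,K \right)} = 1$ ($y{\left(X,K \right)} = 1^{2} = 1$)
$S = -17128$ ($S = 1 - 17129 = -17128$)
$S + w = -17128 - 6888 = -24016$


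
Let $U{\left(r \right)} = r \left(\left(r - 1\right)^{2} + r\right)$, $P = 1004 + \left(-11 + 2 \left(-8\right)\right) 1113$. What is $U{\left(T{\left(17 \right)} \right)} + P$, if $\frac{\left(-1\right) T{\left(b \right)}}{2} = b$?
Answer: $-69541$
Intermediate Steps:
$T{\left(b \right)} = - 2 b$
$P = -29047$ ($P = 1004 + \left(-11 - 16\right) 1113 = 1004 - 30051 = -29047$)
$U{\left(r \right)} = r \left(r + \left(-1 + r\right)^{2}\right)$ ($U{\left(r \right)} = r \left(\left(-1 + r\right)^{2} + r\right) = r \left(r + \left(-1 + r\right)^{2}\right)$)
$U{\left(T{\left(17 \right)} \right)} + P = \left(-2\right) 17 \left(\left(-2\right) 17 + \left(-1 - 34\right)^{2}\right) - 29047 = - 34 \left(-34 + \left(-1 - 34\right)^{2}\right) - 29047 = - 34 \left(-34 + \left(-35\right)^{2}\right) - 29047 = - 34 \left(-34 + 1225\right) - 29047 = \left(-34\right) 1191 - 29047 = -40494 - 29047 = -69541$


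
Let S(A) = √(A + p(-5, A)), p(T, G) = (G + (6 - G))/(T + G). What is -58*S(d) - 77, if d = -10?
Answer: -77 - 116*I*√65/5 ≈ -77.0 - 187.04*I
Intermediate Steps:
p(T, G) = 6/(G + T)
S(A) = √(A + 6/(-5 + A)) (S(A) = √(A + 6/(A - 5)) = √(A + 6/(-5 + A)))
-58*S(d) - 77 = -58*√(6 - 10*(-5 - 10))*(I*√15/15) - 77 = -58*√(6 - 10*(-15))*(I*√15/15) - 77 = -58*I*√15*√(6 + 150)/15 - 77 = -58*2*I*√65/5 - 77 = -116*I*√65/5 - 77 = -77 - 116*I*√65/5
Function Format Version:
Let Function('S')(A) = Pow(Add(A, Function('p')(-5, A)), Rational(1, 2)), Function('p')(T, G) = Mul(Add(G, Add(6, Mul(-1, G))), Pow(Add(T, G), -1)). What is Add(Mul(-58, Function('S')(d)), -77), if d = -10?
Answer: Add(-77, Mul(Rational(-116, 5), I, Pow(65, Rational(1, 2)))) ≈ Add(-77.000, Mul(-187.04, I))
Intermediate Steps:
Function('p')(T, G) = Mul(6, Pow(Add(G, T), -1))
Function('S')(A) = Pow(Add(A, Mul(6, Pow(Add(-5, A), -1))), Rational(1, 2)) (Function('S')(A) = Pow(Add(A, Mul(6, Pow(Add(A, -5), -1))), Rational(1, 2)) = Pow(Add(A, Mul(6, Pow(Add(-5, A), -1))), Rational(1, 2)))
Add(Mul(-58, Function('S')(d)), -77) = Add(Mul(-58, Pow(Mul(Pow(Add(-5, -10), -1), Add(6, Mul(-10, Add(-5, -10)))), Rational(1, 2))), -77) = Add(Mul(-58, Pow(Mul(Pow(-15, -1), Add(6, Mul(-10, -15))), Rational(1, 2))), -77) = Add(Mul(-58, Pow(Mul(Rational(-1, 15), Add(6, 150)), Rational(1, 2))), -77) = Add(Mul(-58, Pow(Mul(Rational(-1, 15), 156), Rational(1, 2))), -77) = Add(Mul(-58, Pow(Rational(-52, 5), Rational(1, 2))), -77) = Add(Mul(-58, Mul(Rational(2, 5), I, Pow(65, Rational(1, 2)))), -77) = Add(Mul(Rational(-116, 5), I, Pow(65, Rational(1, 2))), -77) = Add(-77, Mul(Rational(-116, 5), I, Pow(65, Rational(1, 2))))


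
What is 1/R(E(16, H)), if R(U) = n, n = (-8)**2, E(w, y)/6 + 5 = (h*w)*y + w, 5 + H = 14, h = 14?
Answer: 1/64 ≈ 0.015625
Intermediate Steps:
H = 9 (H = -5 + 14 = 9)
E(w, y) = -30 + 6*w + 84*w*y (E(w, y) = -30 + 6*((14*w)*y + w) = -30 + 6*(14*w*y + w) = -30 + 6*(w + 14*w*y) = -30 + (6*w + 84*w*y) = -30 + 6*w + 84*w*y)
n = 64
R(U) = 64
1/R(E(16, H)) = 1/64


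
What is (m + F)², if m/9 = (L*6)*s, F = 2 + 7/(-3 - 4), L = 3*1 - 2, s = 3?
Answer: 26569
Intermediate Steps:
L = 1 (L = 3 - 2 = 1)
F = 1 (F = 2 + 7/(-7) = 2 + 7*(-⅐) = 2 - 1 = 1)
m = 162 (m = 9*((1*6)*3) = 9*(6*3) = 9*18 = 162)
(m + F)² = (162 + 1)² = 163² = 26569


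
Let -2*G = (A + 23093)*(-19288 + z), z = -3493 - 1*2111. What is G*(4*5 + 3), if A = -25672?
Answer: -738259382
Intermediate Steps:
z = -5604 (z = -3493 - 2111 = -5604)
G = -32098234 (G = -(-25672 + 23093)*(-19288 - 5604)/2 = -(-2579)*(-24892)/2 = -½*64196468 = -32098234)
G*(4*5 + 3) = -32098234*(4*5 + 3) = -32098234*(20 + 3) = -32098234*23 = -738259382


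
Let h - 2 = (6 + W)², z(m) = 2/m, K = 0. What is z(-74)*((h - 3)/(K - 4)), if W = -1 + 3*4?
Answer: 72/37 ≈ 1.9459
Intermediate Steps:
W = 11 (W = -1 + 12 = 11)
h = 291 (h = 2 + (6 + 11)² = 2 + 17² = 2 + 289 = 291)
z(-74)*((h - 3)/(K - 4)) = (2/(-74))*((291 - 3)/(0 - 4)) = (2*(-1/74))*(288/(-4)) = -288*(-1)/(37*4) = -1/37*(-72) = 72/37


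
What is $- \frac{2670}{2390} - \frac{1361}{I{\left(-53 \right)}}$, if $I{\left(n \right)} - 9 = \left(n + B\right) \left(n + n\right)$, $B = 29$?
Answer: $- \frac{1006930}{610167} \approx -1.6503$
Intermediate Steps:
$I{\left(n \right)} = 9 + 2 n \left(29 + n\right)$ ($I{\left(n \right)} = 9 + \left(n + 29\right) \left(n + n\right) = 9 + \left(29 + n\right) 2 n = 9 + 2 n \left(29 + n\right)$)
$- \frac{2670}{2390} - \frac{1361}{I{\left(-53 \right)}} = - \frac{2670}{2390} - \frac{1361}{9 + 2 \left(-53\right)^{2} + 58 \left(-53\right)} = \left(-2670\right) \frac{1}{2390} - \frac{1361}{9 + 2 \cdot 2809 - 3074} = - \frac{267}{239} - \frac{1361}{9 + 5618 - 3074} = - \frac{267}{239} - \frac{1361}{2553} = - \frac{1006930}{610167}$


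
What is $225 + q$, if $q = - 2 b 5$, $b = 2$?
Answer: $205$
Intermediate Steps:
$q = -20$ ($q = \left(-2\right) 2 \cdot 5 = \left(-4\right) 5 = -20$)
$225 + q = 225 - 20 = 205$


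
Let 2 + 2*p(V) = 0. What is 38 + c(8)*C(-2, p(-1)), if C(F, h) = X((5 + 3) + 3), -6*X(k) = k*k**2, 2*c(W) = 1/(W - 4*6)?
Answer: 8627/192 ≈ 44.932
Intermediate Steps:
p(V) = -1 (p(V) = -1 + (1/2)*0 = -1 + 0 = -1)
c(W) = 1/(2*(-24 + W)) (c(W) = 1/(2*(W - 4*6)) = 1/(2*(W - 24)) = 1/(2*(-24 + W)))
X(k) = -k**3/6 (X(k) = -k*k**2/6 = -k**3/6)
C(F, h) = -1331/6 (C(F, h) = -((5 + 3) + 3)**3/6 = -(8 + 3)**3/6 = -1/6*11**3 = -1/6*1331 = -1331/6)
38 + c(8)*C(-2, p(-1)) = 38 + (1/(2*(-24 + 8)))*(-1331/6) = 38 + ((1/2)/(-16))*(-1331/6) = 38 + ((1/2)*(-1/16))*(-1331/6) = 38 - 1/32*(-1331/6) = 38 + 1331/192 = 8627/192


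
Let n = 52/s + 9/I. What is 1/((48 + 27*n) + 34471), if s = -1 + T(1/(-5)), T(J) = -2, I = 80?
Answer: 80/2724323 ≈ 2.9365e-5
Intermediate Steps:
s = -3 (s = -1 - 2 = -3)
n = -4133/240 (n = 52/(-3) + 9/80 = 52*(-1/3) + 9*(1/80) = -52/3 + 9/80 = -4133/240 ≈ -17.221)
1/((48 + 27*n) + 34471) = 1/((48 + 27*(-4133/240)) + 34471) = 1/((48 - 37197/80) + 34471) = 1/(-33357/80 + 34471) = 1/(2724323/80) = 80/2724323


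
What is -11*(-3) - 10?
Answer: 23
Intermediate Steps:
-11*(-3) - 10 = 33 - 10 = 23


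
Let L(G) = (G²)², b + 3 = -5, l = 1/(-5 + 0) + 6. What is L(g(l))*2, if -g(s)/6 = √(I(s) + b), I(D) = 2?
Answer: 93312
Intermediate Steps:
l = 29/5 (l = 1/(-5) + 6 = -⅕ + 6 = 29/5 ≈ 5.8000)
b = -8 (b = -3 - 5 = -8)
g(s) = -6*I*√6 (g(s) = -6*√(2 - 8) = -6*I*√6)
L(G) = G⁴
L(g(l))*2 = (-6*I*√6)⁴*2 = 46656*2 = 93312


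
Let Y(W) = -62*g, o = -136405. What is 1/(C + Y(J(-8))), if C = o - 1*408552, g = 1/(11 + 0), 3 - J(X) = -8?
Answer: -11/5994589 ≈ -1.8350e-6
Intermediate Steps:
J(X) = 11 (J(X) = 3 - 1*(-8) = 3 + 8 = 11)
g = 1/11 ≈ 0.090909
Y(W) = -62/11 (Y(W) = -62*1/11 = -62/11)
C = -544957 (C = -136405 - 1*408552 = -136405 - 408552 = -544957)
1/(C + Y(J(-8))) = 1/(-544957 - 62/11) = 1/(-5994589/11) = -11/5994589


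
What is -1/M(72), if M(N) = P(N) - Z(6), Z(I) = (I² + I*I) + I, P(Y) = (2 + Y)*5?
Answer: -1/292 ≈ -0.0034247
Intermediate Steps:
P(Y) = 10 + 5*Y
Z(I) = I + 2*I² (Z(I) = (I² + I²) + I = 2*I² + I = I + 2*I²)
M(N) = -68 + 5*N (M(N) = (10 + 5*N) - 6*(1 + 2*6) = (10 + 5*N) - 6*(1 + 12) = (10 + 5*N) - 6*13 = (10 + 5*N) - 1*78 = (10 + 5*N) - 78 = -68 + 5*N)
-1/M(72) = -1/(-68 + 5*72) = -1/(-68 + 360) = -1/292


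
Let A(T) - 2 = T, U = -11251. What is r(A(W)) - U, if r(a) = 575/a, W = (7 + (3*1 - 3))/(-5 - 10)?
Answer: 11626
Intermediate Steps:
W = -7/15 (W = (7 + (3 - 3))/(-15) = (7 + 0)*(-1/15) = 7*(-1/15) = -7/15 ≈ -0.46667)
A(T) = 2 + T
r(A(W)) - U = 575/(2 - 7/15) - 1*(-11251) = 575/(23/15) + 11251 = 575*(15/23) + 11251 = 375 + 11251 = 11626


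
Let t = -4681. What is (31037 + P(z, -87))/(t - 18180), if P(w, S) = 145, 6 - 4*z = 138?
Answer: -31182/22861 ≈ -1.3640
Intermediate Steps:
z = -33 (z = 3/2 - ¼*138 = 3/2 - 69/2 = -33)
(31037 + P(z, -87))/(t - 18180) = (31037 + 145)/(-4681 - 18180) = 31182/(-22861) = 31182*(-1/22861) = -31182/22861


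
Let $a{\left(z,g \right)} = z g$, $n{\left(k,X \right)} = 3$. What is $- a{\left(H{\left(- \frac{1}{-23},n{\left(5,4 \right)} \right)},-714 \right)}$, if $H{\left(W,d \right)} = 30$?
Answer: $21420$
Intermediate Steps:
$a{\left(z,g \right)} = g z$
$- a{\left(H{\left(- \frac{1}{-23},n{\left(5,4 \right)} \right)},-714 \right)} = - \left(-714\right) 30 = \left(-1\right) \left(-21420\right) = 21420$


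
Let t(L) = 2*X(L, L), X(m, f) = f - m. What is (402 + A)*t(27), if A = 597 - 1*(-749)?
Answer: 0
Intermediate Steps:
A = 1346 (A = 597 + 749 = 1346)
t(L) = 0 (t(L) = 2*(L - L) = 2*0 = 0)
(402 + A)*t(27) = (402 + 1346)*0 = 1748*0 = 0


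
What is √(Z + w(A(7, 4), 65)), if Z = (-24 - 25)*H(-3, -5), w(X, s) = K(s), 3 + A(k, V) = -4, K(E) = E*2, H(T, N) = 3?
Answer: I*√17 ≈ 4.1231*I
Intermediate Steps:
K(E) = 2*E
A(k, V) = -7 (A(k, V) = -3 - 4 = -7)
w(X, s) = 2*s
Z = -147 (Z = (-24 - 25)*3 = -49*3 = -147)
√(Z + w(A(7, 4), 65)) = √(-147 + 2*65) = √(-147 + 130) = √(-17) = I*√17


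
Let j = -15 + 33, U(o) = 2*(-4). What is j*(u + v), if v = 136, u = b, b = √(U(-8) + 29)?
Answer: 2448 + 18*√21 ≈ 2530.5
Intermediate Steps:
U(o) = -8
b = √21 (b = √(-8 + 29) = √21 ≈ 4.5826)
u = √21 ≈ 4.5826
j = 18
j*(u + v) = 18*(√21 + 136) = 18*(136 + √21) = 2448 + 18*√21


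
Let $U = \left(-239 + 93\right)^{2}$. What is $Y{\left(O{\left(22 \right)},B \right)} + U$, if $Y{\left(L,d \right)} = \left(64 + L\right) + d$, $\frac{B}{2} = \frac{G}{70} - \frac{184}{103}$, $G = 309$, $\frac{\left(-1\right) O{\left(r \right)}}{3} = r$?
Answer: $\frac{76855917}{3605} \approx 21319.0$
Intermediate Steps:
$O{\left(r \right)} = - 3 r$
$B = \frac{18947}{3605}$ ($B = 2 \left(\frac{309}{70} - \frac{184}{103}\right) = 2 \cdot \frac{18947}{7210} = \frac{18947}{3605} \approx 5.2558$)
$U = 21316$ ($U = \left(-146\right)^{2} = 21316$)
$Y{\left(L,d \right)} = 64 + L + d$
$Y{\left(O{\left(22 \right)},B \right)} + U = \left(64 - 66 + \frac{18947}{3605}\right) + 21316 = \frac{11737}{3605} + 21316 = \frac{76855917}{3605}$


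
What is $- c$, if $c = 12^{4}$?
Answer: $-20736$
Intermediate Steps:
$c = 20736$
$- c = \left(-1\right) 20736 = -20736$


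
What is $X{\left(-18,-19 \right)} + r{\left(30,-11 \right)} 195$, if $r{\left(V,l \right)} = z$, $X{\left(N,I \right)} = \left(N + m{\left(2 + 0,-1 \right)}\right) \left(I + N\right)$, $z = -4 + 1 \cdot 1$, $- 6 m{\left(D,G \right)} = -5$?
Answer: $\frac{301}{6} \approx 50.167$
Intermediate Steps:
$m{\left(D,G \right)} = \frac{5}{6}$ ($m{\left(D,G \right)} = \left(- \frac{1}{6}\right) \left(-5\right) = \frac{5}{6}$)
$z = -3$ ($z = -4 + 1 = -3$)
$X{\left(N,I \right)} = \left(\frac{5}{6} + N\right) \left(I + N\right)$ ($X{\left(N,I \right)} = \left(N + \frac{5}{6}\right) \left(I + N\right) = \left(\frac{5}{6} + N\right) \left(I + N\right)$)
$r{\left(V,l \right)} = -3$
$X{\left(-18,-19 \right)} + r{\left(30,-11 \right)} 195 = \left(\left(-18\right)^{2} + \frac{5}{6} \left(-19\right) + \frac{5}{6} \left(-18\right) - -342\right) - 585 = \left(324 - \frac{95}{6} - 15 + 342\right) - 585 = \frac{3811}{6} - 585 = \frac{301}{6}$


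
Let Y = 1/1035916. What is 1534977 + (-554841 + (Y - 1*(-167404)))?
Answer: 1188755046641/1035916 ≈ 1.1475e+6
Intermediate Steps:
Y = 1/1035916 ≈ 9.6533e-7
1534977 + (-554841 + (Y - 1*(-167404))) = 1534977 + (-554841 + (1/1035916 - 1*(-167404))) = 1534977 + (-554841 + (1/1035916 + 167404)) = 1534977 + (-554841 + 173416482065/1035916) = 1534977 - 401352187291/1035916 = 1188755046641/1035916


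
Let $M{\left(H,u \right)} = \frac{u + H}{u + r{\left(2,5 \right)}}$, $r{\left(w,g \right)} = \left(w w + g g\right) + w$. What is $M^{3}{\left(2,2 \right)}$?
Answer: $\frac{64}{35937} \approx 0.0017809$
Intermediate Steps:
$r{\left(w,g \right)} = w + g^{2} + w^{2}$ ($r{\left(w,g \right)} = \left(w^{2} + g^{2}\right) + w = \left(g^{2} + w^{2}\right) + w = w + g^{2} + w^{2}$)
$M{\left(H,u \right)} = \frac{H + u}{31 + u}$ ($M{\left(H,u \right)} = \frac{u + H}{u + \left(2 + 5^{2} + 2^{2}\right)} = \frac{H + u}{u + \left(2 + 25 + 4\right)} = \frac{H + u}{u + 31} = \frac{H + u}{31 + u}$)
$M^{3}{\left(2,2 \right)} = \left(\frac{2 + 2}{31 + 2}\right)^{3} = \left(\frac{1}{33} \cdot 4\right)^{3} = \left(\frac{4}{33}\right)^{3} = \frac{64}{35937}$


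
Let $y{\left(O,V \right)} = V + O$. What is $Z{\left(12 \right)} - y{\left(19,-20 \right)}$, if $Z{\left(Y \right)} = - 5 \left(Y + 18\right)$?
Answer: $-149$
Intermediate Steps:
$y{\left(O,V \right)} = O + V$
$Z{\left(Y \right)} = -90 - 5 Y$ ($Z{\left(Y \right)} = - 5 \left(18 + Y\right) = -90 - 5 Y$)
$Z{\left(12 \right)} - y{\left(19,-20 \right)} = \left(-90 - 60\right) - \left(19 - 20\right) = \left(-90 - 60\right) - -1 = -150 + 1 = -149$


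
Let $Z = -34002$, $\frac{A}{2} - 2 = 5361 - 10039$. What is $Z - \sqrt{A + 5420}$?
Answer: $-34002 - 2 i \sqrt{983} \approx -34002.0 - 62.706 i$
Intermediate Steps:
$A = -9352$ ($A = 4 + 2 \left(5361 - 10039\right) = 4 + 2 \left(-4678\right) = 4 - 9356 = -9352$)
$Z - \sqrt{A + 5420} = -34002 - \sqrt{-9352 + 5420} = -34002 - \sqrt{-3932} = -34002 - 2 i \sqrt{983}$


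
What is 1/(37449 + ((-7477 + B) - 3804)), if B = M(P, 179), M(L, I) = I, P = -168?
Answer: 1/26347 ≈ 3.7955e-5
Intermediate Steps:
B = 179
1/(37449 + ((-7477 + B) - 3804)) = 1/(37449 + ((-7477 + 179) - 3804)) = 1/(37449 + (-7298 - 3804)) = 1/(37449 - 11102) = 1/26347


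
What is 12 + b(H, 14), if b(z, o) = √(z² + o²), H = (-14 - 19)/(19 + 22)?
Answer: 12 + √330565/41 ≈ 26.023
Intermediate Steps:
H = -33/41 ≈ -0.80488
b(z, o) = √(o² + z²)
12 + b(H, 14) = 12 + √(14² + (-33/41)²) = 12 + √(196 + 1089/1681) = 12 + √(330565/1681) = 12 + √330565/41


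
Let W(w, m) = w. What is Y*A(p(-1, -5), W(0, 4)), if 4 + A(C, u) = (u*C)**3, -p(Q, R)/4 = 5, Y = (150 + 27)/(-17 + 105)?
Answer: -177/22 ≈ -8.0455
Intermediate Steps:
Y = 177/88 ≈ 2.0114
p(Q, R) = -20 (p(Q, R) = -4*5 = -20)
A(C, u) = -4 + C**3*u**3 (A(C, u) = -4 + (u*C)**3 = -4 + (C*u)**3 = -4 + C**3*u**3)
Y*A(p(-1, -5), W(0, 4)) = 177*(-4 + (-20)**3*0**3)/88 = 177*(-4 - 8000*0)/88 = 177*(-4 + 0)/88 = (177/88)*(-4) = -177/22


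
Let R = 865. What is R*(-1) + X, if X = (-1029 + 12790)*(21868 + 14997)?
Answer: 433568400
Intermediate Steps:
X = 433569265 (X = 11761*36865 = 433569265)
R*(-1) + X = 865*(-1) + 433569265 = -865 + 433569265 = 433568400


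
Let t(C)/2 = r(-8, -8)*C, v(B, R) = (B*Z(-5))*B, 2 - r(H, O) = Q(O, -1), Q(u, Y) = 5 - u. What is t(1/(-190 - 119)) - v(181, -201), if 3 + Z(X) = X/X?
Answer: 20246320/309 ≈ 65522.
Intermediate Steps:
r(H, O) = -3 + O (r(H, O) = 2 - (5 - O) = 2 + (-5 + O) = -3 + O)
Z(X) = -2 (Z(X) = -3 + X/X = -3 + 1 = -2)
v(B, R) = -2*B² (v(B, R) = (B*(-2))*B = (-2*B)*B = -2*B²)
t(C) = -22*C (t(C) = 2*((-3 - 8)*C) = 2*(-11*C) = -22*C)
t(1/(-190 - 119)) - v(181, -201) = -22/(-190 - 119) - (-2)*181² = -22/(-309) - (-2)*32761 = -22*(-1/309) - 1*(-65522) = 22/309 + 65522 = 20246320/309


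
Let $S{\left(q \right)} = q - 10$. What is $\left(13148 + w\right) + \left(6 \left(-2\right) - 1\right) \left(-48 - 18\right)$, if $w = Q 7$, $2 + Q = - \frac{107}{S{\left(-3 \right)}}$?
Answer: $\frac{182645}{13} \approx 14050.0$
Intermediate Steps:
$S{\left(q \right)} = -10 + q$
$Q = \frac{81}{13}$ ($Q = -2 - \frac{107}{-10 - 3} = -2 - \frac{107}{-13} = -2 - - \frac{107}{13} = -2 + \frac{107}{13} = \frac{81}{13} \approx 6.2308$)
$w = \frac{567}{13}$ ($w = \frac{81}{13} \cdot 7 = \frac{567}{13} \approx 43.615$)
$\left(13148 + w\right) + \left(6 \left(-2\right) - 1\right) \left(-48 - 18\right) = \left(13148 + \frac{567}{13}\right) + \left(6 \left(-2\right) - 1\right) \left(-48 - 18\right) = \frac{171491}{13} + \left(-12 - 1\right) \left(-66\right) = \frac{171491}{13} - -858 = \frac{171491}{13} + 858 = \frac{182645}{13}$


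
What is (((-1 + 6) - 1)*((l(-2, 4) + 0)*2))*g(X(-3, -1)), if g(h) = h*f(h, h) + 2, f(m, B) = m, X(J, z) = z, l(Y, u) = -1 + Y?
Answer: -72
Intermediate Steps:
g(h) = 2 + h**2 (g(h) = h*h + 2 = h**2 + 2 = 2 + h**2)
(((-1 + 6) - 1)*((l(-2, 4) + 0)*2))*g(X(-3, -1)) = (((-1 + 6) - 1)*(((-1 - 2) + 0)*2))*(2 + (-1)**2) = ((5 - 1)*((-3 + 0)*2))*(2 + 1) = (4*(-3*2))*3 = (4*(-6))*3 = -24*3 = -72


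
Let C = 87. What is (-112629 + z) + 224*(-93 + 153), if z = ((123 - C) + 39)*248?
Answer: -80589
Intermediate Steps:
z = 18600 (z = ((123 - 1*87) + 39)*248 = ((123 - 87) + 39)*248 = (36 + 39)*248 = 75*248 = 18600)
(-112629 + z) + 224*(-93 + 153) = (-112629 + 18600) + 224*(-93 + 153) = -94029 + 224*60 = -94029 + 13440 = -80589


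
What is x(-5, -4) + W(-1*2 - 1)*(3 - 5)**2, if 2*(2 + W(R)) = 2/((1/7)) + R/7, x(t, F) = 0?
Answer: 134/7 ≈ 19.143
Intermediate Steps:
W(R) = 5 + R/14 (W(R) = -2 + (2/((1/7)) + R/7)/2 = -2 + (2/((1*(1/7))) + R*(1/7))/2 = -2 + (2/(1/7) + R/7)/2 = -2 + (2*7 + R/7)/2 = -2 + (14 + R/7)/2 = -2 + (7 + R/14) = 5 + R/14)
x(-5, -4) + W(-1*2 - 1)*(3 - 5)**2 = 0 + (5 + (-1*2 - 1)/14)*(3 - 5)**2 = 0 + (5 + (-2 - 1)/14)*(-2)**2 = 0 + (5 + (1/14)*(-3))*4 = 0 + (5 - 3/14)*4 = 0 + (67/14)*4 = 0 + 134/7 = 134/7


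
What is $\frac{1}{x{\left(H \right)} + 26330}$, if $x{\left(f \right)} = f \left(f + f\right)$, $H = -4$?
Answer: $\frac{1}{26362} \approx 3.7933 \cdot 10^{-5}$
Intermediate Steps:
$x{\left(f \right)} = 2 f^{2}$ ($x{\left(f \right)} = f 2 f = 2 f^{2}$)
$\frac{1}{x{\left(H \right)} + 26330} = \frac{1}{2 \left(-4\right)^{2} + 26330} = \frac{1}{2 \cdot 16 + 26330} = \frac{1}{32 + 26330} = \frac{1}{26362}$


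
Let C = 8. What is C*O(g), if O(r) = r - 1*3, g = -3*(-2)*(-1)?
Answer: -72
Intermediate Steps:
g = -6 (g = 6*(-1) = -6)
O(r) = -3 + r (O(r) = r - 3 = -3 + r)
C*O(g) = 8*(-3 - 6) = 8*(-9) = -72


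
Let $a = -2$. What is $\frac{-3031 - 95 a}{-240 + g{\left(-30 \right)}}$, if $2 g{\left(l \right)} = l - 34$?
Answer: $\frac{2841}{272} \approx 10.445$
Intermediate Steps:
$g{\left(l \right)} = -17 + \frac{l}{2}$ ($g{\left(l \right)} = \frac{l - 34}{2} = \frac{-34 + l}{2} = -17 + \frac{l}{2}$)
$\frac{-3031 - 95 a}{-240 + g{\left(-30 \right)}} = \frac{-3031 - -190}{-240 + \left(-17 + \frac{1}{2} \left(-30\right)\right)} = \frac{-3031 + 190}{-240 - 32} = - \frac{2841}{-240 - 32} = - \frac{2841}{-272} = \left(-2841\right) \left(- \frac{1}{272}\right) = \frac{2841}{272}$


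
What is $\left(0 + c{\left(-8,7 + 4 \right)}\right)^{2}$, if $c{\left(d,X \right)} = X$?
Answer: $121$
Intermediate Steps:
$\left(0 + c{\left(-8,7 + 4 \right)}\right)^{2} = \left(0 + \left(7 + 4\right)\right)^{2} = \left(0 + 11\right)^{2} = 11^{2} = 121$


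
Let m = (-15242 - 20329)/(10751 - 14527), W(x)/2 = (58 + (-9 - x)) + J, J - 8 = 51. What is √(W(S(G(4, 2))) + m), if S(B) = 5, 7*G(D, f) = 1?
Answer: √47992193/472 ≈ 14.677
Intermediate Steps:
J = 59 (J = 8 + 51 = 59)
G(D, f) = ⅐ (G(D, f) = (⅐)*1 = ⅐)
W(x) = 216 - 2*x (W(x) = 2*((58 + (-9 - x)) + 59) = 2*((49 - x) + 59) = 2*(108 - x) = 216 - 2*x)
m = 35571/3776 (m = -35571/(-3776) = -35571*(-1/3776) = 35571/3776 ≈ 9.4203)
√(W(S(G(4, 2))) + m) = √((216 - 2*5) + 35571/3776) = √((216 - 10) + 35571/3776) = √(206 + 35571/3776) = √(813427/3776) = √47992193/472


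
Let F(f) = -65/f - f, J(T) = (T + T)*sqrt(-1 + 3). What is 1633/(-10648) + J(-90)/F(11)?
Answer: -1633/10648 + 330*sqrt(2)/31 ≈ 14.901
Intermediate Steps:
J(T) = 2*T*sqrt(2) (J(T) = (2*T)*sqrt(2) = 2*T*sqrt(2))
F(f) = -f - 65/f
1633/(-10648) + J(-90)/F(11) = 1633/(-10648) + (2*(-90)*sqrt(2))/(-1*11 - 65/11) = 1633*(-1/10648) + (-180*sqrt(2))/(-11 - 65*1/11) = -1633/10648 + (-180*sqrt(2))/(-11 - 65/11) = -1633/10648 + (-180*sqrt(2))/(-186/11) = -1633/10648 - 180*sqrt(2)*(-11/186) = -1633/10648 + 330*sqrt(2)/31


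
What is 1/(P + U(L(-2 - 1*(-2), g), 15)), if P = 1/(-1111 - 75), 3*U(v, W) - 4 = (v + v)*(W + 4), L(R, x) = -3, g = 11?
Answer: -3558/130463 ≈ -0.027272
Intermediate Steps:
U(v, W) = 4/3 + 2*v*(4 + W)/3 (U(v, W) = 4/3 + ((v + v)*(W + 4))/3 = 4/3 + ((2*v)*(4 + W))/3 = 4/3 + (2*v*(4 + W))/3 = 4/3 + 2*v*(4 + W)/3)
P = -1/1186 (P = 1/(-1186) = -1/1186 ≈ -0.00084317)
1/(P + U(L(-2 - 1*(-2), g), 15)) = 1/(-1/1186 + (4/3 + (8/3)*(-3) + (2/3)*15*(-3))) = 1/(-1/1186 + (4/3 - 8 - 30)) = 1/(-1/1186 - 110/3) = 1/(-130463/3558) = -3558/130463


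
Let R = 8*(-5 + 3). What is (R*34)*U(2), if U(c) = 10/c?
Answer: -2720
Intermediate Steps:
R = -16 (R = 8*(-2) = -16)
(R*34)*U(2) = (-16*34)*(10/2) = -5440/2 = -544*5 = -2720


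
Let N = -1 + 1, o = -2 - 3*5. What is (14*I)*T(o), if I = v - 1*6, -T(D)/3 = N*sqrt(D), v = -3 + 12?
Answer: 0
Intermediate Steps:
o = -17 (o = -2 - 15 = -17)
N = 0
v = 9
T(D) = 0 (T(D) = -0*sqrt(D) = -3*0 = 0)
I = 3 (I = 9 - 1*6 = 9 - 6 = 3)
(14*I)*T(o) = (14*3)*0 = 42*0 = 0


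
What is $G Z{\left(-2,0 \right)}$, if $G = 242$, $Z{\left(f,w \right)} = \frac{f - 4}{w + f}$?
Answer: $726$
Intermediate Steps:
$Z{\left(f,w \right)} = \frac{-4 + f}{f + w}$
$G Z{\left(-2,0 \right)} = 242 \frac{-4 - 2}{-2 + 0} = 242 \frac{1}{-2} \left(-6\right) = 242 \left(\left(- \frac{1}{2}\right) \left(-6\right)\right) = 242 \cdot 3 = 726$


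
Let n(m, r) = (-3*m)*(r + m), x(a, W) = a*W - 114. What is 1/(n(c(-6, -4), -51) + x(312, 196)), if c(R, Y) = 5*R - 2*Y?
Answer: 1/56220 ≈ 1.7787e-5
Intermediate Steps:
c(R, Y) = -2*Y + 5*R
x(a, W) = -114 + W*a (x(a, W) = W*a - 114 = -114 + W*a)
n(m, r) = -3*m*(m + r) (n(m, r) = (-3*m)*(m + r) = -3*m*(m + r))
1/(n(c(-6, -4), -51) + x(312, 196)) = 1/(-3*(-2*(-4) + 5*(-6))*((-2*(-4) + 5*(-6)) - 51) + (-114 + 196*312)) = 1/(-3*(8 - 30)*((8 - 30) - 51) + (-114 + 61152)) = 1/(-3*(-22)*(-22 - 51) + 61038) = 1/(-3*(-22)*(-73) + 61038) = 1/(-4818 + 61038) = 1/56220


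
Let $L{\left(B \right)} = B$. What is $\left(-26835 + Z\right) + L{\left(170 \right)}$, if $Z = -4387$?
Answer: $-31052$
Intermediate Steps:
$\left(-26835 + Z\right) + L{\left(170 \right)} = \left(-26835 - 4387\right) + 170 = -31222 + 170 = -31052$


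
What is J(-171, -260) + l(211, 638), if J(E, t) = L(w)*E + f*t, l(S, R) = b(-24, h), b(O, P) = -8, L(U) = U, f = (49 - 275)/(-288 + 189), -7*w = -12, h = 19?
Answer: -620012/693 ≈ -894.68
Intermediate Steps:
w = 12/7 (w = -⅐*(-12) = 12/7 ≈ 1.7143)
f = 226/99 (f = -226/(-99) = -226*(-1/99) = 226/99 ≈ 2.2828)
l(S, R) = -8
J(E, t) = 12*E/7 + 226*t/99
J(-171, -260) + l(211, 638) = ((12/7)*(-171) + (226/99)*(-260)) - 8 = (-2052/7 - 58760/99) - 8 = -614468/693 - 8 = -620012/693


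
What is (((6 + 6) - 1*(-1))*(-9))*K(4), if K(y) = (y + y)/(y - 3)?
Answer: -936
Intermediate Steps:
K(y) = 2*y/(-3 + y) (K(y) = (2*y)/(-3 + y) = 2*y/(-3 + y))
(((6 + 6) - 1*(-1))*(-9))*K(4) = (((6 + 6) - 1*(-1))*(-9))*(2*4/(-3 + 4)) = ((12 + 1)*(-9))*(2*4/1) = (13*(-9))*(2*4*1) = -117*8 = -936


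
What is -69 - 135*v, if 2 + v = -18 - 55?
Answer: 10056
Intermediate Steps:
v = -75 (v = -2 + (-18 - 55) = -2 - 73 = -75)
-69 - 135*v = -69 - 135*(-75) = -69 + 10125 = 10056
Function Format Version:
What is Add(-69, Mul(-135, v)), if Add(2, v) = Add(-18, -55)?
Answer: 10056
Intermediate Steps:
v = -75 (v = Add(-2, Add(-18, -55)) = Add(-2, -73) = -75)
Add(-69, Mul(-135, v)) = Add(-69, Mul(-135, -75)) = Add(-69, 10125) = 10056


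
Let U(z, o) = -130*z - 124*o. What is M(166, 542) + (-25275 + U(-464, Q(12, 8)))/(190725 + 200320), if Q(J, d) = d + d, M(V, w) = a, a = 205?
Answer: 80197286/391045 ≈ 205.08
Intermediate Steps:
M(V, w) = 205
Q(J, d) = 2*d
M(166, 542) + (-25275 + U(-464, Q(12, 8)))/(190725 + 200320) = 205 + (-25275 + (-130*(-464) - 248*8))/(190725 + 200320) = 205 + (-25275 + (60320 - 124*16))/391045 = 205 + (-25275 + (60320 - 1984))*(1/391045) = 205 + (-25275 + 58336)*(1/391045) = 205 + 33061*(1/391045) = 205 + 33061/391045 = 80197286/391045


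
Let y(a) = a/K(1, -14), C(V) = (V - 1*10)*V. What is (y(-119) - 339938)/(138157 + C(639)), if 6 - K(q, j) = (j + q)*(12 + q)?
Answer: -8498467/13502200 ≈ -0.62941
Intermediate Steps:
K(q, j) = 6 - (12 + q)*(j + q) (K(q, j) = 6 - (j + q)*(12 + q) = 6 - (12 + q)*(j + q))
C(V) = V*(-10 + V) (C(V) = (V - 10)*V = (-10 + V)*V = V*(-10 + V))
y(a) = a/175 (y(a) = a/(6 - 1*1² - 12*(-14) - 12*1 - 1*(-14)*1) = a/(6 - 1*1 + 168 - 12 + 14) = a/(6 - 1 + 168 - 12 + 14) = a/175)
(y(-119) - 339938)/(138157 + C(639)) = ((1/175)*(-119) - 339938)/(138157 + 639*(-10 + 639)) = (-17/25 - 339938)/(138157 + 639*629) = -8498467/(25*(138157 + 401931)) = -8498467/25/540088 = -8498467/25*1/540088 = -8498467/13502200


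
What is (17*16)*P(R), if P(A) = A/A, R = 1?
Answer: 272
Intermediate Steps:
P(A) = 1
(17*16)*P(R) = (17*16)*1 = 272*1 = 272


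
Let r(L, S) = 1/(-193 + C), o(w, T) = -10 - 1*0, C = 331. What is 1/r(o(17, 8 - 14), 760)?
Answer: 138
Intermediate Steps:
o(w, T) = -10 (o(w, T) = -10 + 0 = -10)
r(L, S) = 1/138 (r(L, S) = 1/(-193 + 331) = 1/138)
1/r(o(17, 8 - 14), 760) = 1/(1/138) = 138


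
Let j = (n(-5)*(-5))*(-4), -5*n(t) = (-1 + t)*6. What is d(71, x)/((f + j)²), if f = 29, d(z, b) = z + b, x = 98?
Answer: 169/29929 ≈ 0.0056467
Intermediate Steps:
d(z, b) = b + z
n(t) = 6/5 - 6*t/5 (n(t) = -(-1 + t)*6/5 = -(-6 + 6*t)/5 = 6/5 - 6*t/5)
j = 144 (j = ((6/5 - 6/5*(-5))*(-5))*(-4) = ((6/5 + 6)*(-5))*(-4) = ((36/5)*(-5))*(-4) = -36*(-4) = 144)
d(71, x)/((f + j)²) = (98 + 71)/((29 + 144)²) = 169/(173²) = 169/29929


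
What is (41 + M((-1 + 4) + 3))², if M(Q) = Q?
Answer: 2209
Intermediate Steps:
(41 + M((-1 + 4) + 3))² = (41 + ((-1 + 4) + 3))² = (41 + (3 + 3))² = (41 + 6)² = 47² = 2209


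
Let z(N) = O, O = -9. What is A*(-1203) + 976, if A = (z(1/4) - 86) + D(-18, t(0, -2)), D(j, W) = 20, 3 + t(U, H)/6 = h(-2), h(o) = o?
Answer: 91201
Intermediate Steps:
t(U, H) = -30 (t(U, H) = -18 + 6*(-2) = -18 - 12 = -30)
z(N) = -9
A = -75 (A = (-9 - 86) + 20 = -95 + 20 = -75)
A*(-1203) + 976 = -75*(-1203) + 976 = 90225 + 976 = 91201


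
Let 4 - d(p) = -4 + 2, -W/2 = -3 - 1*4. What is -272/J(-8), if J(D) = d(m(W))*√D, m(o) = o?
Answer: 34*I*√2/3 ≈ 16.028*I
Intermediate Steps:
W = 14 (W = -2*(-3 - 1*4) = -2*(-3 - 4) = -2*(-7) = 14)
d(p) = 6 (d(p) = 4 - (-4 + 2) = 4 - 1*(-2) = 4 + 2 = 6)
J(D) = 6*√D
-272/J(-8) = -272*(-I*√2/24) = -(-34)*I*√2/3 = 34*I*√2/3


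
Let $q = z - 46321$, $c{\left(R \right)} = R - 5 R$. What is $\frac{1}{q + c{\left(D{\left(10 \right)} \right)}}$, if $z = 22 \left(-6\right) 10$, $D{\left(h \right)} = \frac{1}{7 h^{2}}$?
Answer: $- \frac{175}{8337176} \approx -2.099 \cdot 10^{-5}$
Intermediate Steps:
$D{\left(h \right)} = \frac{1}{7 h^{2}}$
$z = -1320$ ($z = \left(-132\right) 10 = -1320$)
$c{\left(R \right)} = - 4 R$
$q = -47641$ ($q = -1320 - 46321 = -47641$)
$\frac{1}{q + c{\left(D{\left(10 \right)} \right)}} = \frac{1}{-47641 - 4 \frac{1}{7 \cdot 100}} = \frac{1}{-47641 - 4 \cdot \frac{1}{7} \cdot \frac{1}{100}} = \frac{1}{-47641 - \frac{1}{175}} = \frac{1}{- \frac{8337176}{175}} = - \frac{175}{8337176}$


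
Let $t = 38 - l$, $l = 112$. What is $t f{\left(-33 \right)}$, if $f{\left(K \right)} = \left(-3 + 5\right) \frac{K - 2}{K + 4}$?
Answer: $- \frac{5180}{29} \approx -178.62$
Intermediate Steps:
$f{\left(K \right)} = \frac{2 \left(-2 + K\right)}{4 + K}$ ($f{\left(K \right)} = 2 \frac{-2 + K}{4 + K} = \frac{2 \left(-2 + K\right)}{4 + K}$)
$t = -74$ ($t = 38 - 112 = -74$)
$t f{\left(-33 \right)} = - 74 \frac{2 \left(-2 - 33\right)}{4 - 33} = - 74 \cdot 2 \frac{1}{-29} \left(-35\right) = - 74 \cdot 2 \left(- \frac{1}{29}\right) \left(-35\right) = \left(-74\right) \frac{70}{29} = - \frac{5180}{29}$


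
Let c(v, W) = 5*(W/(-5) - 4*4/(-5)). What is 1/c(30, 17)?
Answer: -1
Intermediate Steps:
c(v, W) = 16 - W (c(v, W) = 5*(W*(-⅕) - 16*(-⅕)) = 5*(-W/5 + 16/5) = 5*(16/5 - W/5) = 16 - W)
1/c(30, 17) = 1/(16 - 1*17) = 1/(16 - 17) = 1/(-1) = -1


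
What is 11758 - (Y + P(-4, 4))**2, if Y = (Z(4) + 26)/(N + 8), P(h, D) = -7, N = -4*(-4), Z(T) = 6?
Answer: 105533/9 ≈ 11726.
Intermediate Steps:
N = 16
Y = 4/3 (Y = (6 + 26)/(16 + 8) = 32/24 = 32*(1/24) = 4/3 ≈ 1.3333)
11758 - (Y + P(-4, 4))**2 = 11758 - (4/3 - 7)**2 = 11758 - (-17/3)**2 = 11758 - 1*289/9 = 11758 - 289/9 = 105533/9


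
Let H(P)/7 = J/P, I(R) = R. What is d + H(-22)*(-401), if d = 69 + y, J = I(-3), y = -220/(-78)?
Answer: -266797/858 ≈ -310.95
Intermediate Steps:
y = 110/39 (y = -220*(-1/78) = 110/39 ≈ 2.8205)
J = -3
d = 2801/39 (d = 69 + 110/39 = 2801/39 ≈ 71.821)
H(P) = -21/P (H(P) = 7*(-3/P) = -21/P)
d + H(-22)*(-401) = 2801/39 - 21/(-22)*(-401) = 2801/39 - 21*(-1/22)*(-401) = 2801/39 + (21/22)*(-401) = 2801/39 - 8421/22 = -266797/858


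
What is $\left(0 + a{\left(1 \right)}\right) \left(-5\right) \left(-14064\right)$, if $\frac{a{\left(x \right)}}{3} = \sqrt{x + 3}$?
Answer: $421920$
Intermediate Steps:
$a{\left(x \right)} = 3 \sqrt{3 + x}$ ($a{\left(x \right)} = 3 \sqrt{x + 3} = 3 \sqrt{3 + x}$)
$\left(0 + a{\left(1 \right)}\right) \left(-5\right) \left(-14064\right) = \left(0 + 3 \sqrt{3 + 1}\right) \left(-5\right) \left(-14064\right) = \left(0 + 3 \sqrt{4}\right) \left(-5\right) \left(-14064\right) = \left(0 + 3 \cdot 2\right) \left(-5\right) \left(-14064\right) = \left(0 + 6\right) \left(-5\right) \left(-14064\right) = 6 \left(-5\right) \left(-14064\right) = \left(-30\right) \left(-14064\right) = 421920$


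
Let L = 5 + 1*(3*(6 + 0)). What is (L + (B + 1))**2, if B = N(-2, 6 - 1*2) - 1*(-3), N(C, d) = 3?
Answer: 900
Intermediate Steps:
B = 6 (B = 3 - 1*(-3) = 3 + 3 = 6)
L = 23 (L = 5 + 1*(3*6) = 5 + 1*18 = 5 + 18 = 23)
(L + (B + 1))**2 = (23 + (6 + 1))**2 = (23 + 7)**2 = 30**2 = 900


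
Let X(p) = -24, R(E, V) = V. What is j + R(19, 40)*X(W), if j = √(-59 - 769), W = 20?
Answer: -960 + 6*I*√23 ≈ -960.0 + 28.775*I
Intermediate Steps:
j = 6*I*√23 (j = √(-828) = 6*I*√23 ≈ 28.775*I)
j + R(19, 40)*X(W) = 6*I*√23 + 40*(-24) = 6*I*√23 - 960 = -960 + 6*I*√23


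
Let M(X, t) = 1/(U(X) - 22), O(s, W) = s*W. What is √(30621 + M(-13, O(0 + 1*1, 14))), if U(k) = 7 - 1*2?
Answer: 2*√2212363/17 ≈ 174.99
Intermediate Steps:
U(k) = 5 (U(k) = 7 - 2 = 5)
O(s, W) = W*s
M(X, t) = -1/17 (M(X, t) = 1/(5 - 22) = 1/(-17) = -1/17)
√(30621 + M(-13, O(0 + 1*1, 14))) = √(30621 - 1/17) = √(520556/17) = 2*√2212363/17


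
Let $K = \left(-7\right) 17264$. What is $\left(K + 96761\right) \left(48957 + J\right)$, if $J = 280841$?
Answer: $-7943844426$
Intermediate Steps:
$K = -120848$
$\left(K + 96761\right) \left(48957 + J\right) = \left(-120848 + 96761\right) \left(48957 + 280841\right) = \left(-24087\right) 329798 = -7943844426$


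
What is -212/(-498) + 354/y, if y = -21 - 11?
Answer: -42377/3984 ≈ -10.637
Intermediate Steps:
y = -32
-212/(-498) + 354/y = -212/(-498) + 354/(-32) = -212*(-1/498) + 354*(-1/32) = 106/249 - 177/16 = -42377/3984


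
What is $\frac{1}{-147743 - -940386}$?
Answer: $\frac{1}{792643} \approx 1.2616 \cdot 10^{-6}$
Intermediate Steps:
$\frac{1}{-147743 - -940386} = \frac{1}{-147743 + 940386} = \frac{1}{792643}$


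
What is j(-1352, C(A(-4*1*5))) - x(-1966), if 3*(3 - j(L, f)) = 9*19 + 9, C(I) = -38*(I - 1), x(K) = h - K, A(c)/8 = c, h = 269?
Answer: -2292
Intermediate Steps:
A(c) = 8*c
x(K) = 269 - K
C(I) = 38 - 38*I (C(I) = -38*(-1 + I) = 38 - 38*I)
j(L, f) = -57 (j(L, f) = 3 - (9*19 + 9)/3 = 3 - (171 + 9)/3 = 3 - ⅓*180 = 3 - 60 = -57)
j(-1352, C(A(-4*1*5))) - x(-1966) = -57 - (269 - 1*(-1966)) = -57 - (269 + 1966) = -57 - 1*2235 = -57 - 2235 = -2292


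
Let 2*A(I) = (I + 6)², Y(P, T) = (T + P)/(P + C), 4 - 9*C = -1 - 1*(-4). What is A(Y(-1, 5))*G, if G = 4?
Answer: 9/2 ≈ 4.5000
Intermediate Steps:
C = ⅑ (C = 4/9 - (-1 - 1*(-4))/9 = 4/9 - (-1 + 4)/9 = 4/9 - ⅑*3 = 4/9 - ⅓ = ⅑ ≈ 0.11111)
Y(P, T) = (P + T)/(⅑ + P) (Y(P, T) = (T + P)/(P + ⅑) = (P + T)/(⅑ + P))
A(I) = (6 + I)²/2 (A(I) = (I + 6)²/2 = (6 + I)²/2)
A(Y(-1, 5))*G = ((6 + 9*(-1 + 5)/(1 + 9*(-1)))²/2)*4 = ((6 + 9*4/(1 - 9))²/2)*4 = ((6 + 9*4/(-8))²/2)*4 = ((6 + 9*(-⅛)*4)²/2)*4 = ((6 - 9/2)²/2)*4 = ((3/2)²/2)*4 = ((½)*(9/4))*4 = (9/8)*4 = 9/2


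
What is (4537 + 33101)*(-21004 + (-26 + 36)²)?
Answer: -786784752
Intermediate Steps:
(4537 + 33101)*(-21004 + (-26 + 36)²) = 37638*(-21004 + 10²) = 37638*(-21004 + 100) = 37638*(-20904) = -786784752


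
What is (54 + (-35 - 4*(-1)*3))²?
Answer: 961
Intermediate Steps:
(54 + (-35 - 4*(-1)*3))² = (54 + (-35 + 4*3))² = (54 + (-35 + 12))² = (54 - 23)² = 31² = 961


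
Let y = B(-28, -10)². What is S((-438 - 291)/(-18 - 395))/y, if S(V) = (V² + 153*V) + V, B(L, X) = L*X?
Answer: 46897299/13372609600 ≈ 0.0035070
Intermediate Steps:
S(V) = V² + 154*V
y = 78400 (y = (-28*(-10))² = 280² = 78400)
S((-438 - 291)/(-18 - 395))/y = (((-438 - 291)/(-18 - 395))*(154 + (-438 - 291)/(-18 - 395)))/78400 = ((-729/(-413))*(154 - 729/(-413)))*(1/78400) = ((-729*(-1/413))*(154 - 729*(-1/413)))*(1/78400) = (729*(154 + 729/413)/413)*(1/78400) = ((729/413)*(64331/413))*(1/78400) = (46897299/170569)*(1/78400) = 46897299/13372609600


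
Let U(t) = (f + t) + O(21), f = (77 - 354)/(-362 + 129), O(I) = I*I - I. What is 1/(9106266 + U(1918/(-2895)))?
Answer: 674535/6142778796031 ≈ 1.0981e-7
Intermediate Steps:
O(I) = I² - I
f = 277/233 (f = -277/(-233) = -277*(-1/233) = 277/233 ≈ 1.1888)
U(t) = 98137/233 + t (U(t) = (277/233 + t) + 21*(-1 + 21) = (277/233 + t) + 21*20 = (277/233 + t) + 420 = 98137/233 + t)
1/(9106266 + U(1918/(-2895))) = 1/(9106266 + (98137/233 + 1918/(-2895))) = 1/(9106266 + (98137/233 + 1918*(-1/2895))) = 1/(9106266 + (98137/233 - 1918/2895)) = 1/(9106266 + 283659721/674535) = 1/(6142778796031/674535) = 674535/6142778796031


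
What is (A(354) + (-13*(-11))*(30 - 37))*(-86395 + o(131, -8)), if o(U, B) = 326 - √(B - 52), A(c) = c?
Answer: 55686643 + 1294*I*√15 ≈ 5.5687e+7 + 5011.6*I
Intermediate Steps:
o(U, B) = 326 - √(-52 + B)
(A(354) + (-13*(-11))*(30 - 37))*(-86395 + o(131, -8)) = (354 + (-13*(-11))*(30 - 37))*(-86395 + (326 - √(-52 - 8))) = (354 + 143*(-7))*(-86395 + (326 - √(-60))) = (354 - 1001)*(-86395 + (326 - 2*I*√15)) = -647*(-86395 + (326 - 2*I*√15)) = -647*(-86069 - 2*I*√15) = 55686643 + 1294*I*√15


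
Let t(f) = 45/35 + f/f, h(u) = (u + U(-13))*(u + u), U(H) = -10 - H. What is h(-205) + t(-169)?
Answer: 579756/7 ≈ 82822.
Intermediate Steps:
h(u) = 2*u*(3 + u) (h(u) = (u + (-10 - 1*(-13)))*(u + u) = (u + (-10 + 13))*(2*u) = (u + 3)*(2*u) = (3 + u)*(2*u) = 2*u*(3 + u))
t(f) = 16/7 (t(f) = 45*(1/35) + 1 = 9/7 + 1 = 16/7)
h(-205) + t(-169) = 2*(-205)*(3 - 205) + 16/7 = 2*(-205)*(-202) + 16/7 = 82820 + 16/7 = 579756/7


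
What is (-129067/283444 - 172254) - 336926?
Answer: -144324144987/283444 ≈ -5.0918e+5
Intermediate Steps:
(-129067/283444 - 172254) - 336926 = -48824491843/283444 - 336926 = -144324144987/283444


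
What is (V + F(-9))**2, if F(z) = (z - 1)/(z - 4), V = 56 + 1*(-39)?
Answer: 53361/169 ≈ 315.75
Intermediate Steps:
V = 17 (V = 56 - 39 = 17)
F(z) = (-1 + z)/(-4 + z)
(V + F(-9))**2 = (17 + (-1 - 9)/(-4 - 9))**2 = (17 - 10/(-13))**2 = (17 - 1/13*(-10))**2 = (17 + 10/13)**2 = (231/13)**2 = 53361/169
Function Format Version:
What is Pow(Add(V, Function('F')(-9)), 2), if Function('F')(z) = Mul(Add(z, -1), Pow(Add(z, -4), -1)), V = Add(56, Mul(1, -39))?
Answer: Rational(53361, 169) ≈ 315.75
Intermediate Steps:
V = 17 (V = Add(56, -39) = 17)
Function('F')(z) = Mul(Pow(Add(-4, z), -1), Add(-1, z)) (Function('F')(z) = Mul(Add(-1, z), Pow(Add(-4, z), -1)) = Mul(Pow(Add(-4, z), -1), Add(-1, z)))
Pow(Add(V, Function('F')(-9)), 2) = Pow(Add(17, Mul(Pow(Add(-4, -9), -1), Add(-1, -9))), 2) = Pow(Add(17, Mul(Pow(-13, -1), -10)), 2) = Pow(Add(17, Mul(Rational(-1, 13), -10)), 2) = Pow(Add(17, Rational(10, 13)), 2) = Pow(Rational(231, 13), 2) = Rational(53361, 169)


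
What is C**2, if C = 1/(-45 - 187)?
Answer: 1/53824 ≈ 1.8579e-5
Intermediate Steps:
C = -1/232 (C = 1/(-232) = -1/232 ≈ -0.0043103)
C**2 = (-1/232)**2 = 1/53824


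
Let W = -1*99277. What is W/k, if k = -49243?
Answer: 99277/49243 ≈ 2.0161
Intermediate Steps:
W = -99277
W/k = -99277/(-49243) = -99277*(-1/49243) = 99277/49243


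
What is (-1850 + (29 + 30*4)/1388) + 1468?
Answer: -530067/1388 ≈ -381.89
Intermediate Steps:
(-1850 + (29 + 30*4)/1388) + 1468 = (-1850 + (29 + 120)*(1/1388)) + 1468 = (-1850 + 149*(1/1388)) + 1468 = (-1850 + 149/1388) + 1468 = -2567651/1388 + 1468 = -530067/1388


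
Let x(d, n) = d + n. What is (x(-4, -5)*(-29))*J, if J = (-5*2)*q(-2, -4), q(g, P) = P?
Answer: 10440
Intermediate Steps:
J = 40 (J = -5*2*(-4) = -10*(-4) = 40)
(x(-4, -5)*(-29))*J = ((-4 - 5)*(-29))*40 = -9*(-29)*40 = 261*40 = 10440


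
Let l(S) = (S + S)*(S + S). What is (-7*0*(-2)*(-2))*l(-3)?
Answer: 0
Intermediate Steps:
l(S) = 4*S² (l(S) = (2*S)*(2*S) = 4*S²)
(-7*0*(-2)*(-2))*l(-3) = (-7*0*(-2)*(-2))*(4*(-3)²) = (-0*(-2))*(4*9) = -7*0*36 = 0*36 = 0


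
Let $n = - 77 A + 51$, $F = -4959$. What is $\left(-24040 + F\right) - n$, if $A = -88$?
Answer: $-35826$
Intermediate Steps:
$n = 6827$ ($n = \left(-77\right) \left(-88\right) + 51 = 6776 + 51 = 6827$)
$\left(-24040 + F\right) - n = \left(-24040 - 4959\right) - 6827 = -28999 - 6827 = -35826$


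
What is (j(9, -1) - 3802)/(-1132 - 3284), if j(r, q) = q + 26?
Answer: 1259/1472 ≈ 0.85530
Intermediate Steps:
j(r, q) = 26 + q
(j(9, -1) - 3802)/(-1132 - 3284) = ((26 - 1) - 3802)/(-1132 - 3284) = (25 - 3802)/(-4416) = -3777*(-1/4416) = 1259/1472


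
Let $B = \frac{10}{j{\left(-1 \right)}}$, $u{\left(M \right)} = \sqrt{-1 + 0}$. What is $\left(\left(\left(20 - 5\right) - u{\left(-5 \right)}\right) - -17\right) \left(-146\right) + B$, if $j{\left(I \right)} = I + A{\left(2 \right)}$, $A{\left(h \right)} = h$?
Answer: $-4662 + 146 i \approx -4662.0 + 146.0 i$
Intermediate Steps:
$u{\left(M \right)} = i$ ($u{\left(M \right)} = \sqrt{-1} = i$)
$j{\left(I \right)} = 2 + I$ ($j{\left(I \right)} = I + 2 = 2 + I$)
$B = 10$ ($B = \frac{10}{2 - 1} = \frac{10}{1} = 10 \cdot 1 = 10$)
$\left(\left(\left(20 - 5\right) - u{\left(-5 \right)}\right) - -17\right) \left(-146\right) + B = \left(\left(\left(20 - 5\right) - i\right) - -17\right) \left(-146\right) + 10 = \left(\left(\left(20 - 5\right) - i\right) + 17\right) \left(-146\right) + 10 = \left(\left(15 - i\right) + 17\right) \left(-146\right) + 10 = \left(32 - i\right) \left(-146\right) + 10 = \left(-4672 + 146 i\right) + 10 = -4662 + 146 i$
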